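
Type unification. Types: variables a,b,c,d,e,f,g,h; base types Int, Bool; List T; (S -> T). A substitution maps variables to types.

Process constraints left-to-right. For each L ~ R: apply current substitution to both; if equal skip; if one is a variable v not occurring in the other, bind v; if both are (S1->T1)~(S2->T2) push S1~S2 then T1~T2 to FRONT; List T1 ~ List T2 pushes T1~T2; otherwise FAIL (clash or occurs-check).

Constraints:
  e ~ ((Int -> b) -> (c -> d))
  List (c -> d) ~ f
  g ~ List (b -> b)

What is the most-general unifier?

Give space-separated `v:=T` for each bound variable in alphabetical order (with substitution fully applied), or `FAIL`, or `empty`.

step 1: unify e ~ ((Int -> b) -> (c -> d))  [subst: {-} | 2 pending]
  bind e := ((Int -> b) -> (c -> d))
step 2: unify List (c -> d) ~ f  [subst: {e:=((Int -> b) -> (c -> d))} | 1 pending]
  bind f := List (c -> d)
step 3: unify g ~ List (b -> b)  [subst: {e:=((Int -> b) -> (c -> d)), f:=List (c -> d)} | 0 pending]
  bind g := List (b -> b)

Answer: e:=((Int -> b) -> (c -> d)) f:=List (c -> d) g:=List (b -> b)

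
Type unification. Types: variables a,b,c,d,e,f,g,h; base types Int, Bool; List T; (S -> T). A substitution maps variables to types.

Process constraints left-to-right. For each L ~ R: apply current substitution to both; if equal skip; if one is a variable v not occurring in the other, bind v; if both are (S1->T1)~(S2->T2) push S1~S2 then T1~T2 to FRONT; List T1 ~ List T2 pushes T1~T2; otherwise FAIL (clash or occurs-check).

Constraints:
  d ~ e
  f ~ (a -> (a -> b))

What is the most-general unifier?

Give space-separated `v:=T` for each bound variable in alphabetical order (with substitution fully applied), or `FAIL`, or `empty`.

Answer: d:=e f:=(a -> (a -> b))

Derivation:
step 1: unify d ~ e  [subst: {-} | 1 pending]
  bind d := e
step 2: unify f ~ (a -> (a -> b))  [subst: {d:=e} | 0 pending]
  bind f := (a -> (a -> b))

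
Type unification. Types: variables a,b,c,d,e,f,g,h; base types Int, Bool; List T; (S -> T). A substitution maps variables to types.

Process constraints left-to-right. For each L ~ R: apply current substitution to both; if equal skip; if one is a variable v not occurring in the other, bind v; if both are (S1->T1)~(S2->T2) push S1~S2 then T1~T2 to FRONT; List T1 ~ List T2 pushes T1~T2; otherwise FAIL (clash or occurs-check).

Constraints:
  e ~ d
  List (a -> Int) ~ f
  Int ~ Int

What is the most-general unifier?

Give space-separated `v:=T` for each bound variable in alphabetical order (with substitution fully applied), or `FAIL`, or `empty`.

step 1: unify e ~ d  [subst: {-} | 2 pending]
  bind e := d
step 2: unify List (a -> Int) ~ f  [subst: {e:=d} | 1 pending]
  bind f := List (a -> Int)
step 3: unify Int ~ Int  [subst: {e:=d, f:=List (a -> Int)} | 0 pending]
  -> identical, skip

Answer: e:=d f:=List (a -> Int)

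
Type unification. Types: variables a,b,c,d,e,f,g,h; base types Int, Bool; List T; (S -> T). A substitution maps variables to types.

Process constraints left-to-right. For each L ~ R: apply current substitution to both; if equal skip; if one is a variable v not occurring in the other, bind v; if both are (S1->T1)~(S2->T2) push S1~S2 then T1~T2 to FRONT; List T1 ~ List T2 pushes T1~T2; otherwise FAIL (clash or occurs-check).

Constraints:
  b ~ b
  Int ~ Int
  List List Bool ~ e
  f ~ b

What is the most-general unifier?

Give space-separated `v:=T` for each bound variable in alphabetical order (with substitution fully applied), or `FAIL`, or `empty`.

Answer: e:=List List Bool f:=b

Derivation:
step 1: unify b ~ b  [subst: {-} | 3 pending]
  -> identical, skip
step 2: unify Int ~ Int  [subst: {-} | 2 pending]
  -> identical, skip
step 3: unify List List Bool ~ e  [subst: {-} | 1 pending]
  bind e := List List Bool
step 4: unify f ~ b  [subst: {e:=List List Bool} | 0 pending]
  bind f := b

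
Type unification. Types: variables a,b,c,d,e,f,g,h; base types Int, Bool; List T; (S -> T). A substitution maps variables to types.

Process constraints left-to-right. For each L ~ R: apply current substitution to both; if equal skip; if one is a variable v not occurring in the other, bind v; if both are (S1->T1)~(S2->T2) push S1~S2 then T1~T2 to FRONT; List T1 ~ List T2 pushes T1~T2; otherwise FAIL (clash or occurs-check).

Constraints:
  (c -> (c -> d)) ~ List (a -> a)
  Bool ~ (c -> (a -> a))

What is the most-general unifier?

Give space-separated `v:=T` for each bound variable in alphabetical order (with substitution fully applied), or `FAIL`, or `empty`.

step 1: unify (c -> (c -> d)) ~ List (a -> a)  [subst: {-} | 1 pending]
  clash: (c -> (c -> d)) vs List (a -> a)

Answer: FAIL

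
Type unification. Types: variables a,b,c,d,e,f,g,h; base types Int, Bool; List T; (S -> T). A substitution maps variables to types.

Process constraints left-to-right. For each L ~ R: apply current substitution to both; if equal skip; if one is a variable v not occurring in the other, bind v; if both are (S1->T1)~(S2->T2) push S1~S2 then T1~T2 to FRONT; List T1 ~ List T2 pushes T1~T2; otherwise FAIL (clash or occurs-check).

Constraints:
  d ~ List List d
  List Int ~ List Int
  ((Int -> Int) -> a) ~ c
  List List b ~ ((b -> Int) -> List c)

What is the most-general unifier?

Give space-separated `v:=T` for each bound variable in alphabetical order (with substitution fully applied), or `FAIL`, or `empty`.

step 1: unify d ~ List List d  [subst: {-} | 3 pending]
  occurs-check fail: d in List List d

Answer: FAIL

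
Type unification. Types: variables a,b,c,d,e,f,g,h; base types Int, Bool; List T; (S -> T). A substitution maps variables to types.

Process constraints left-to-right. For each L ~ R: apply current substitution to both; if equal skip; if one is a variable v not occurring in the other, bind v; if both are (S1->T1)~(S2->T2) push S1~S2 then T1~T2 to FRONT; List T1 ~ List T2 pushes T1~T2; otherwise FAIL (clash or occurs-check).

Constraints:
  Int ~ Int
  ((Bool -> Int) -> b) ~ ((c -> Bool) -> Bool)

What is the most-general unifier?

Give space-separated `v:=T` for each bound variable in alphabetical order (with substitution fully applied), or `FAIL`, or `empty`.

step 1: unify Int ~ Int  [subst: {-} | 1 pending]
  -> identical, skip
step 2: unify ((Bool -> Int) -> b) ~ ((c -> Bool) -> Bool)  [subst: {-} | 0 pending]
  -> decompose arrow: push (Bool -> Int)~(c -> Bool), b~Bool
step 3: unify (Bool -> Int) ~ (c -> Bool)  [subst: {-} | 1 pending]
  -> decompose arrow: push Bool~c, Int~Bool
step 4: unify Bool ~ c  [subst: {-} | 2 pending]
  bind c := Bool
step 5: unify Int ~ Bool  [subst: {c:=Bool} | 1 pending]
  clash: Int vs Bool

Answer: FAIL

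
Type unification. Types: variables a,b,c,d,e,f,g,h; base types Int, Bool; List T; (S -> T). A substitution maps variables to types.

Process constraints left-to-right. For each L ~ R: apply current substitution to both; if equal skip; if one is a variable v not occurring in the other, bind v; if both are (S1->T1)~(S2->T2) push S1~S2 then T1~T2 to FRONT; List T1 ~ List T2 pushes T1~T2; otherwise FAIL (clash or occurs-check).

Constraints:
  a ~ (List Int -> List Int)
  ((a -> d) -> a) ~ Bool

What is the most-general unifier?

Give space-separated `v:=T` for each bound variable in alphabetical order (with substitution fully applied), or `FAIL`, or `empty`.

Answer: FAIL

Derivation:
step 1: unify a ~ (List Int -> List Int)  [subst: {-} | 1 pending]
  bind a := (List Int -> List Int)
step 2: unify (((List Int -> List Int) -> d) -> (List Int -> List Int)) ~ Bool  [subst: {a:=(List Int -> List Int)} | 0 pending]
  clash: (((List Int -> List Int) -> d) -> (List Int -> List Int)) vs Bool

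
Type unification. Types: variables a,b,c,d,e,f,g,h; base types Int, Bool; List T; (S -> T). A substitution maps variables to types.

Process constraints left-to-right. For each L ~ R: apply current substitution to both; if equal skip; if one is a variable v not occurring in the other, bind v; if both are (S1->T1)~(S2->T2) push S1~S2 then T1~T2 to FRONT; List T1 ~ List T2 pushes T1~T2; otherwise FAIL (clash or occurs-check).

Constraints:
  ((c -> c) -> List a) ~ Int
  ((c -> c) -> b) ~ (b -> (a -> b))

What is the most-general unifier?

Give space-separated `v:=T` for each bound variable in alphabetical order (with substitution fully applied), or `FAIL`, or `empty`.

step 1: unify ((c -> c) -> List a) ~ Int  [subst: {-} | 1 pending]
  clash: ((c -> c) -> List a) vs Int

Answer: FAIL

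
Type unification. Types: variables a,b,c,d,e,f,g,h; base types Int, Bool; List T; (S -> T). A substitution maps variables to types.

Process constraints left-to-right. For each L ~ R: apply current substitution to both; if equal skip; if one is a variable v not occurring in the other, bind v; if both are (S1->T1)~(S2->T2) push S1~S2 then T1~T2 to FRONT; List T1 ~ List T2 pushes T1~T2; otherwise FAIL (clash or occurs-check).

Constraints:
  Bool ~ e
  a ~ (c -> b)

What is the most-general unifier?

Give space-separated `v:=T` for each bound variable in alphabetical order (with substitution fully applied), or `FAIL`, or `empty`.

Answer: a:=(c -> b) e:=Bool

Derivation:
step 1: unify Bool ~ e  [subst: {-} | 1 pending]
  bind e := Bool
step 2: unify a ~ (c -> b)  [subst: {e:=Bool} | 0 pending]
  bind a := (c -> b)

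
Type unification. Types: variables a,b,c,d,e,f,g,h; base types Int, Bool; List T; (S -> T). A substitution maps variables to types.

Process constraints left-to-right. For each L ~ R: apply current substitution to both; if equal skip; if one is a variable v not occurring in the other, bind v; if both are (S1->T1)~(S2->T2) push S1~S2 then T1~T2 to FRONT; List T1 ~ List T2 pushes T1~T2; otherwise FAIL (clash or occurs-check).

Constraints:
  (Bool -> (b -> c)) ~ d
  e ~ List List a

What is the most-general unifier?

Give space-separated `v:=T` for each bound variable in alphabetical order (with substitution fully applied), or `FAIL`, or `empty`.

Answer: d:=(Bool -> (b -> c)) e:=List List a

Derivation:
step 1: unify (Bool -> (b -> c)) ~ d  [subst: {-} | 1 pending]
  bind d := (Bool -> (b -> c))
step 2: unify e ~ List List a  [subst: {d:=(Bool -> (b -> c))} | 0 pending]
  bind e := List List a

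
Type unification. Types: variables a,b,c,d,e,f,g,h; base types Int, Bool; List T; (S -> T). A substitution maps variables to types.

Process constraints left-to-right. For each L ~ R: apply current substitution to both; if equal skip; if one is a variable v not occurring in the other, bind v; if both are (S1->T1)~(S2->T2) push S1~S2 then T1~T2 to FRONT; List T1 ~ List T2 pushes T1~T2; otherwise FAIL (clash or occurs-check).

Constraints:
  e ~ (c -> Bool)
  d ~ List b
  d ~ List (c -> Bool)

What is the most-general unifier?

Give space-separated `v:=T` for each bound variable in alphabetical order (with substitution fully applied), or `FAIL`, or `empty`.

Answer: b:=(c -> Bool) d:=List (c -> Bool) e:=(c -> Bool)

Derivation:
step 1: unify e ~ (c -> Bool)  [subst: {-} | 2 pending]
  bind e := (c -> Bool)
step 2: unify d ~ List b  [subst: {e:=(c -> Bool)} | 1 pending]
  bind d := List b
step 3: unify List b ~ List (c -> Bool)  [subst: {e:=(c -> Bool), d:=List b} | 0 pending]
  -> decompose List: push b~(c -> Bool)
step 4: unify b ~ (c -> Bool)  [subst: {e:=(c -> Bool), d:=List b} | 0 pending]
  bind b := (c -> Bool)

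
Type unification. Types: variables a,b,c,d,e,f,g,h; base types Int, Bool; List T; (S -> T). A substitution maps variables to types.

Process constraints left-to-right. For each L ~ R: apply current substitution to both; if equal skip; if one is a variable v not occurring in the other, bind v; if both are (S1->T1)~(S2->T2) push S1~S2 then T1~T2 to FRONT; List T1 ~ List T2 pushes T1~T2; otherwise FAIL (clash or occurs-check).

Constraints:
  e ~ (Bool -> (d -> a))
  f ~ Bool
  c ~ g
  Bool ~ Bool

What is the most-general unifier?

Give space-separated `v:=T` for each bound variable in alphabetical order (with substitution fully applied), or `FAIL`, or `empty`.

Answer: c:=g e:=(Bool -> (d -> a)) f:=Bool

Derivation:
step 1: unify e ~ (Bool -> (d -> a))  [subst: {-} | 3 pending]
  bind e := (Bool -> (d -> a))
step 2: unify f ~ Bool  [subst: {e:=(Bool -> (d -> a))} | 2 pending]
  bind f := Bool
step 3: unify c ~ g  [subst: {e:=(Bool -> (d -> a)), f:=Bool} | 1 pending]
  bind c := g
step 4: unify Bool ~ Bool  [subst: {e:=(Bool -> (d -> a)), f:=Bool, c:=g} | 0 pending]
  -> identical, skip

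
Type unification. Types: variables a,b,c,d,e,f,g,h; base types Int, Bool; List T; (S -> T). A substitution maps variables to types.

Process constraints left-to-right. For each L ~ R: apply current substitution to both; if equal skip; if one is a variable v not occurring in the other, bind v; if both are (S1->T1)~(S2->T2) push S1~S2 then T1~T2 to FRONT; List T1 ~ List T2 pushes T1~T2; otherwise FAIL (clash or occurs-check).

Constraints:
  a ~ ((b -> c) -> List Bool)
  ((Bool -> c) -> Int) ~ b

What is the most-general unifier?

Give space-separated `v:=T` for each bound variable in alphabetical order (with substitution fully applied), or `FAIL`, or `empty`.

step 1: unify a ~ ((b -> c) -> List Bool)  [subst: {-} | 1 pending]
  bind a := ((b -> c) -> List Bool)
step 2: unify ((Bool -> c) -> Int) ~ b  [subst: {a:=((b -> c) -> List Bool)} | 0 pending]
  bind b := ((Bool -> c) -> Int)

Answer: a:=((((Bool -> c) -> Int) -> c) -> List Bool) b:=((Bool -> c) -> Int)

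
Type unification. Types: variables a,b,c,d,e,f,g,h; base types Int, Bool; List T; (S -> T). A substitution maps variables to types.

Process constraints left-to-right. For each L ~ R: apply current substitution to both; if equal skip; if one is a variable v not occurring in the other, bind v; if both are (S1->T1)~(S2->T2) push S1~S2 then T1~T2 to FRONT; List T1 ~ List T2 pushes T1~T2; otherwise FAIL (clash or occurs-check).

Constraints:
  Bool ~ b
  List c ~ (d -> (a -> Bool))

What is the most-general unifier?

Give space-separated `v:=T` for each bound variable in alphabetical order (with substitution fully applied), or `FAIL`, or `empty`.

Answer: FAIL

Derivation:
step 1: unify Bool ~ b  [subst: {-} | 1 pending]
  bind b := Bool
step 2: unify List c ~ (d -> (a -> Bool))  [subst: {b:=Bool} | 0 pending]
  clash: List c vs (d -> (a -> Bool))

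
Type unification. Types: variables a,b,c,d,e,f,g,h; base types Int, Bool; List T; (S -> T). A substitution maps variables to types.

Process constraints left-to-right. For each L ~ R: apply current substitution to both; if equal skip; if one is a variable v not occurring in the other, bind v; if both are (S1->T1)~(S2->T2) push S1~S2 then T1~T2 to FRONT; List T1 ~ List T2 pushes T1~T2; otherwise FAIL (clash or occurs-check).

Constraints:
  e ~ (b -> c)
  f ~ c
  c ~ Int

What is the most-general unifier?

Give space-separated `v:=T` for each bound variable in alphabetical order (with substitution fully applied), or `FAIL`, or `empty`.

step 1: unify e ~ (b -> c)  [subst: {-} | 2 pending]
  bind e := (b -> c)
step 2: unify f ~ c  [subst: {e:=(b -> c)} | 1 pending]
  bind f := c
step 3: unify c ~ Int  [subst: {e:=(b -> c), f:=c} | 0 pending]
  bind c := Int

Answer: c:=Int e:=(b -> Int) f:=Int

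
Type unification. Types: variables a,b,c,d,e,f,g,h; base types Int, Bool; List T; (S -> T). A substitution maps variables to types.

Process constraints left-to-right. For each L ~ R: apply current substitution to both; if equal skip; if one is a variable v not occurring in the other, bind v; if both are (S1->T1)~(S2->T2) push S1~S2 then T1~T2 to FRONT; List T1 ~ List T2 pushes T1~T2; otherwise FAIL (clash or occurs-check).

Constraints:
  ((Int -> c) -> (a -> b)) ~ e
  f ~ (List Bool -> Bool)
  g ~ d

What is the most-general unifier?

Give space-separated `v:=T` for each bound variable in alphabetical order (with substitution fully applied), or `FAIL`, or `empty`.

step 1: unify ((Int -> c) -> (a -> b)) ~ e  [subst: {-} | 2 pending]
  bind e := ((Int -> c) -> (a -> b))
step 2: unify f ~ (List Bool -> Bool)  [subst: {e:=((Int -> c) -> (a -> b))} | 1 pending]
  bind f := (List Bool -> Bool)
step 3: unify g ~ d  [subst: {e:=((Int -> c) -> (a -> b)), f:=(List Bool -> Bool)} | 0 pending]
  bind g := d

Answer: e:=((Int -> c) -> (a -> b)) f:=(List Bool -> Bool) g:=d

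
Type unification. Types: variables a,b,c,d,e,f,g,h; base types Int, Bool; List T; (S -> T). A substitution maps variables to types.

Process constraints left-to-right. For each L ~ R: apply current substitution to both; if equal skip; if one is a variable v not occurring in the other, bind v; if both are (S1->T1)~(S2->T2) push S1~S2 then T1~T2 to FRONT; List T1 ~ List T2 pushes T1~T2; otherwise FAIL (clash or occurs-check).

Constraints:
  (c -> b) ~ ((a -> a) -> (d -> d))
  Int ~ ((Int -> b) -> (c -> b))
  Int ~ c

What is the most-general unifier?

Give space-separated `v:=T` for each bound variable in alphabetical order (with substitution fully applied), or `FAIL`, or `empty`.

Answer: FAIL

Derivation:
step 1: unify (c -> b) ~ ((a -> a) -> (d -> d))  [subst: {-} | 2 pending]
  -> decompose arrow: push c~(a -> a), b~(d -> d)
step 2: unify c ~ (a -> a)  [subst: {-} | 3 pending]
  bind c := (a -> a)
step 3: unify b ~ (d -> d)  [subst: {c:=(a -> a)} | 2 pending]
  bind b := (d -> d)
step 4: unify Int ~ ((Int -> (d -> d)) -> ((a -> a) -> (d -> d)))  [subst: {c:=(a -> a), b:=(d -> d)} | 1 pending]
  clash: Int vs ((Int -> (d -> d)) -> ((a -> a) -> (d -> d)))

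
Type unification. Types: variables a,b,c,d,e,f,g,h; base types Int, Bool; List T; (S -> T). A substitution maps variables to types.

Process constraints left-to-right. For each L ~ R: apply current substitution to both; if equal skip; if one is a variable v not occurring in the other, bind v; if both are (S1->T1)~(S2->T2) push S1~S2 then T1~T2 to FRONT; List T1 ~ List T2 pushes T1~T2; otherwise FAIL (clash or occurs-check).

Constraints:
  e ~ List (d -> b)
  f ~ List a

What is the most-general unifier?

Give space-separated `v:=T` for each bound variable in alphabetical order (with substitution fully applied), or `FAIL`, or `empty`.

Answer: e:=List (d -> b) f:=List a

Derivation:
step 1: unify e ~ List (d -> b)  [subst: {-} | 1 pending]
  bind e := List (d -> b)
step 2: unify f ~ List a  [subst: {e:=List (d -> b)} | 0 pending]
  bind f := List a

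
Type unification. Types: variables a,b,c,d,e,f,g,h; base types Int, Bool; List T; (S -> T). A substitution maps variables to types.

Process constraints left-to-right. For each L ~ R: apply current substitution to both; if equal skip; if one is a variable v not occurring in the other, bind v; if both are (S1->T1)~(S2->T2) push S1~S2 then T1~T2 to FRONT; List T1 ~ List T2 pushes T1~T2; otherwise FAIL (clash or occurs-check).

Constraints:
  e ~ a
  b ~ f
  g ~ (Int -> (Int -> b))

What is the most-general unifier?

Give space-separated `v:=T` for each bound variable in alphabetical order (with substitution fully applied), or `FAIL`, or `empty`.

step 1: unify e ~ a  [subst: {-} | 2 pending]
  bind e := a
step 2: unify b ~ f  [subst: {e:=a} | 1 pending]
  bind b := f
step 3: unify g ~ (Int -> (Int -> f))  [subst: {e:=a, b:=f} | 0 pending]
  bind g := (Int -> (Int -> f))

Answer: b:=f e:=a g:=(Int -> (Int -> f))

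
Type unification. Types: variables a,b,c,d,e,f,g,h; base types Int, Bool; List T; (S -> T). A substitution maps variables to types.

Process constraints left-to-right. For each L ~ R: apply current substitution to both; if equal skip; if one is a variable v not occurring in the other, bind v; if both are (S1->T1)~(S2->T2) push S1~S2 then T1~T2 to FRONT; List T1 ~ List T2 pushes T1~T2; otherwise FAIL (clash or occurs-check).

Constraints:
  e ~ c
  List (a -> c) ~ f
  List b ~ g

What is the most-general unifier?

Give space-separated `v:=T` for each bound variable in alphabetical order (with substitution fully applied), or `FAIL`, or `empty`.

Answer: e:=c f:=List (a -> c) g:=List b

Derivation:
step 1: unify e ~ c  [subst: {-} | 2 pending]
  bind e := c
step 2: unify List (a -> c) ~ f  [subst: {e:=c} | 1 pending]
  bind f := List (a -> c)
step 3: unify List b ~ g  [subst: {e:=c, f:=List (a -> c)} | 0 pending]
  bind g := List b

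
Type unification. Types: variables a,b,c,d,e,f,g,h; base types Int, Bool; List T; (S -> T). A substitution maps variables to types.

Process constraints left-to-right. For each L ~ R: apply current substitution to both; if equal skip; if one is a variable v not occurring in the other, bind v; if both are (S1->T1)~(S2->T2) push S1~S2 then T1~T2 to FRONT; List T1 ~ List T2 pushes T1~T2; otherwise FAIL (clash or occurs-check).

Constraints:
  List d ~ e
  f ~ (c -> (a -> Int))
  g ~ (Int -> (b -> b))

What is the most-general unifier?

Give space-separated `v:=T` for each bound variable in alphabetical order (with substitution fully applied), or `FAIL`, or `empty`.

step 1: unify List d ~ e  [subst: {-} | 2 pending]
  bind e := List d
step 2: unify f ~ (c -> (a -> Int))  [subst: {e:=List d} | 1 pending]
  bind f := (c -> (a -> Int))
step 3: unify g ~ (Int -> (b -> b))  [subst: {e:=List d, f:=(c -> (a -> Int))} | 0 pending]
  bind g := (Int -> (b -> b))

Answer: e:=List d f:=(c -> (a -> Int)) g:=(Int -> (b -> b))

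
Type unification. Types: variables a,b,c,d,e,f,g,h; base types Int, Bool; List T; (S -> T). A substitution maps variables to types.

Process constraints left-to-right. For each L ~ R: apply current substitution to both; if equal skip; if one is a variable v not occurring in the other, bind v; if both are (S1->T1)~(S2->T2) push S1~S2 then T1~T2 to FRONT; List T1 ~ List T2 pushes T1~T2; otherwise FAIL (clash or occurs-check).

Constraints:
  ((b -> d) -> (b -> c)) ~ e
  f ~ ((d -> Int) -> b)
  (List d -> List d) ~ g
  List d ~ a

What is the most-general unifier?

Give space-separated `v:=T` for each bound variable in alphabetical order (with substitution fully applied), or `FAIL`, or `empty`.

Answer: a:=List d e:=((b -> d) -> (b -> c)) f:=((d -> Int) -> b) g:=(List d -> List d)

Derivation:
step 1: unify ((b -> d) -> (b -> c)) ~ e  [subst: {-} | 3 pending]
  bind e := ((b -> d) -> (b -> c))
step 2: unify f ~ ((d -> Int) -> b)  [subst: {e:=((b -> d) -> (b -> c))} | 2 pending]
  bind f := ((d -> Int) -> b)
step 3: unify (List d -> List d) ~ g  [subst: {e:=((b -> d) -> (b -> c)), f:=((d -> Int) -> b)} | 1 pending]
  bind g := (List d -> List d)
step 4: unify List d ~ a  [subst: {e:=((b -> d) -> (b -> c)), f:=((d -> Int) -> b), g:=(List d -> List d)} | 0 pending]
  bind a := List d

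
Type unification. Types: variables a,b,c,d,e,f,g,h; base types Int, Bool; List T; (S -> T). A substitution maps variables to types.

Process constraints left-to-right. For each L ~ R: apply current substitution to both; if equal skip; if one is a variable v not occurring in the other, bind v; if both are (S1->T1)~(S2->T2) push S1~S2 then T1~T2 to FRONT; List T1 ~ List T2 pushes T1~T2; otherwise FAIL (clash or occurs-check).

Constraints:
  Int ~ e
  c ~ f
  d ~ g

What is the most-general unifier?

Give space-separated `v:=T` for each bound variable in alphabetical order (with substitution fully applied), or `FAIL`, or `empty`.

step 1: unify Int ~ e  [subst: {-} | 2 pending]
  bind e := Int
step 2: unify c ~ f  [subst: {e:=Int} | 1 pending]
  bind c := f
step 3: unify d ~ g  [subst: {e:=Int, c:=f} | 0 pending]
  bind d := g

Answer: c:=f d:=g e:=Int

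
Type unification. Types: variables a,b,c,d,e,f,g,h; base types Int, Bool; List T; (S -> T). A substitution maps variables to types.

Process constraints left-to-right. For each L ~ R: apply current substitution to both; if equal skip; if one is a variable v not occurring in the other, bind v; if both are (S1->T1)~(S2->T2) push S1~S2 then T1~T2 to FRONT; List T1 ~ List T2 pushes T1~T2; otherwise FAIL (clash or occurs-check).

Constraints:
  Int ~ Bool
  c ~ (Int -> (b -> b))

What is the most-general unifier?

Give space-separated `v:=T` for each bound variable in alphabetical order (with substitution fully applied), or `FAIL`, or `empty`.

Answer: FAIL

Derivation:
step 1: unify Int ~ Bool  [subst: {-} | 1 pending]
  clash: Int vs Bool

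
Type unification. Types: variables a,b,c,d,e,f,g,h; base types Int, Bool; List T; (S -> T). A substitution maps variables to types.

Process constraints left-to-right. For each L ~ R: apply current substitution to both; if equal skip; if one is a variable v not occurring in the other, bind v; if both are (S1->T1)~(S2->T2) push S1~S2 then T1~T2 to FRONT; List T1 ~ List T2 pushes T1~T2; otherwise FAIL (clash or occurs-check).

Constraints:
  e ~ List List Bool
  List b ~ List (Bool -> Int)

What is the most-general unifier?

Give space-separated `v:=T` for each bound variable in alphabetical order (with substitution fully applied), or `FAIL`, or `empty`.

step 1: unify e ~ List List Bool  [subst: {-} | 1 pending]
  bind e := List List Bool
step 2: unify List b ~ List (Bool -> Int)  [subst: {e:=List List Bool} | 0 pending]
  -> decompose List: push b~(Bool -> Int)
step 3: unify b ~ (Bool -> Int)  [subst: {e:=List List Bool} | 0 pending]
  bind b := (Bool -> Int)

Answer: b:=(Bool -> Int) e:=List List Bool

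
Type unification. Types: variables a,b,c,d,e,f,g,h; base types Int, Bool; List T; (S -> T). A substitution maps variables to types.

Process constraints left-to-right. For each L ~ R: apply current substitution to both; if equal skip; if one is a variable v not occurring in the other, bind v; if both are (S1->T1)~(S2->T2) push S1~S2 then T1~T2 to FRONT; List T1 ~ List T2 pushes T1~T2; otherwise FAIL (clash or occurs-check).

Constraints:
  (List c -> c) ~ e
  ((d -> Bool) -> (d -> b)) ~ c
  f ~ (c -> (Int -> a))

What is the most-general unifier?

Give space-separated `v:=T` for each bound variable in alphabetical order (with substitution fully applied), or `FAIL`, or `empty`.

step 1: unify (List c -> c) ~ e  [subst: {-} | 2 pending]
  bind e := (List c -> c)
step 2: unify ((d -> Bool) -> (d -> b)) ~ c  [subst: {e:=(List c -> c)} | 1 pending]
  bind c := ((d -> Bool) -> (d -> b))
step 3: unify f ~ (((d -> Bool) -> (d -> b)) -> (Int -> a))  [subst: {e:=(List c -> c), c:=((d -> Bool) -> (d -> b))} | 0 pending]
  bind f := (((d -> Bool) -> (d -> b)) -> (Int -> a))

Answer: c:=((d -> Bool) -> (d -> b)) e:=(List ((d -> Bool) -> (d -> b)) -> ((d -> Bool) -> (d -> b))) f:=(((d -> Bool) -> (d -> b)) -> (Int -> a))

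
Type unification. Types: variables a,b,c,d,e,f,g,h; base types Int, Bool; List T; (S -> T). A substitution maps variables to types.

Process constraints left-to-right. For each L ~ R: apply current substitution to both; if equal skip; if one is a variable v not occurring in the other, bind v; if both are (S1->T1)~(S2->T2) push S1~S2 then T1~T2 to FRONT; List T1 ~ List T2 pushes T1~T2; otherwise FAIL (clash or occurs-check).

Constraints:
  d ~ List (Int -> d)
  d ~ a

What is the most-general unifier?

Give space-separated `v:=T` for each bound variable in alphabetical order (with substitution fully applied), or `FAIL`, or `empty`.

step 1: unify d ~ List (Int -> d)  [subst: {-} | 1 pending]
  occurs-check fail: d in List (Int -> d)

Answer: FAIL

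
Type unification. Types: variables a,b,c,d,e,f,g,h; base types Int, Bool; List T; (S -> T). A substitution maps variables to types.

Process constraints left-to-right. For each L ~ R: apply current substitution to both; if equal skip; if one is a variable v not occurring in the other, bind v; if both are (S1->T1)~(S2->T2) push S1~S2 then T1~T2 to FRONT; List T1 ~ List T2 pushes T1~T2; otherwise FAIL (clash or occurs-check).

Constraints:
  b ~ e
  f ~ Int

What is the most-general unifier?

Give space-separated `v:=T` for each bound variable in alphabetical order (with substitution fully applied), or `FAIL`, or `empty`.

step 1: unify b ~ e  [subst: {-} | 1 pending]
  bind b := e
step 2: unify f ~ Int  [subst: {b:=e} | 0 pending]
  bind f := Int

Answer: b:=e f:=Int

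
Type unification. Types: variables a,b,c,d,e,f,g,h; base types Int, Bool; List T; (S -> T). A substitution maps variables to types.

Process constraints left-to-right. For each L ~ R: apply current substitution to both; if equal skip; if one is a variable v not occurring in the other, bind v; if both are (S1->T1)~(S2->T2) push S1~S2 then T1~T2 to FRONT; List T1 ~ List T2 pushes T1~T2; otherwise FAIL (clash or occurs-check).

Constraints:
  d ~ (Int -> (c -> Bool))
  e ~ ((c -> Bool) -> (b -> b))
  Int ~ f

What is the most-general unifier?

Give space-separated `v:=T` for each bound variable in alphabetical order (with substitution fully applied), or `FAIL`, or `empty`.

step 1: unify d ~ (Int -> (c -> Bool))  [subst: {-} | 2 pending]
  bind d := (Int -> (c -> Bool))
step 2: unify e ~ ((c -> Bool) -> (b -> b))  [subst: {d:=(Int -> (c -> Bool))} | 1 pending]
  bind e := ((c -> Bool) -> (b -> b))
step 3: unify Int ~ f  [subst: {d:=(Int -> (c -> Bool)), e:=((c -> Bool) -> (b -> b))} | 0 pending]
  bind f := Int

Answer: d:=(Int -> (c -> Bool)) e:=((c -> Bool) -> (b -> b)) f:=Int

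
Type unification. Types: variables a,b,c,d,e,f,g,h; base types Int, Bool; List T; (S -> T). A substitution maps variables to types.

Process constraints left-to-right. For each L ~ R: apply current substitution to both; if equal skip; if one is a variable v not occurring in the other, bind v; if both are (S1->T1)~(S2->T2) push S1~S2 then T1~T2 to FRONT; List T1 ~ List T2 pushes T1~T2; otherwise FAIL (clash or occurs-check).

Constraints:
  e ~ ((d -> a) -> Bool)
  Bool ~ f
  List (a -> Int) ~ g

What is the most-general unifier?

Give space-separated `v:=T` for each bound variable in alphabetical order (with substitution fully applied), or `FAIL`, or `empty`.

Answer: e:=((d -> a) -> Bool) f:=Bool g:=List (a -> Int)

Derivation:
step 1: unify e ~ ((d -> a) -> Bool)  [subst: {-} | 2 pending]
  bind e := ((d -> a) -> Bool)
step 2: unify Bool ~ f  [subst: {e:=((d -> a) -> Bool)} | 1 pending]
  bind f := Bool
step 3: unify List (a -> Int) ~ g  [subst: {e:=((d -> a) -> Bool), f:=Bool} | 0 pending]
  bind g := List (a -> Int)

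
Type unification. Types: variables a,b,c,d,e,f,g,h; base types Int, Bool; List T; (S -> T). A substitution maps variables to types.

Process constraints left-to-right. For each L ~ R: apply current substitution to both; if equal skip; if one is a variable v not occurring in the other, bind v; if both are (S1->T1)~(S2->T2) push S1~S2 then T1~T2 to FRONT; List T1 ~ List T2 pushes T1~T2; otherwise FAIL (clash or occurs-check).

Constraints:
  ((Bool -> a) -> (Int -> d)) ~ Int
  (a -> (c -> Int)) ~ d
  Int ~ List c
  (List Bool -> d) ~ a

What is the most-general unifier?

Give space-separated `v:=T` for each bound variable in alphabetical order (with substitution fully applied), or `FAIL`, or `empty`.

step 1: unify ((Bool -> a) -> (Int -> d)) ~ Int  [subst: {-} | 3 pending]
  clash: ((Bool -> a) -> (Int -> d)) vs Int

Answer: FAIL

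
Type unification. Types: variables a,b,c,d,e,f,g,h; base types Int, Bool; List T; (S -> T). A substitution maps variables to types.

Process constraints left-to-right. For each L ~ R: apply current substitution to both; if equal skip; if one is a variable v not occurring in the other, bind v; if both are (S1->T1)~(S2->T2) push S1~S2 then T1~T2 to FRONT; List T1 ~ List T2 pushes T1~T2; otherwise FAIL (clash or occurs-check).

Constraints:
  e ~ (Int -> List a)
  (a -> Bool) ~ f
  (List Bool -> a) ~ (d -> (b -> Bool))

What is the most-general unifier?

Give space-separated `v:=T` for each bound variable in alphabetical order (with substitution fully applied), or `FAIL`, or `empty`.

Answer: a:=(b -> Bool) d:=List Bool e:=(Int -> List (b -> Bool)) f:=((b -> Bool) -> Bool)

Derivation:
step 1: unify e ~ (Int -> List a)  [subst: {-} | 2 pending]
  bind e := (Int -> List a)
step 2: unify (a -> Bool) ~ f  [subst: {e:=(Int -> List a)} | 1 pending]
  bind f := (a -> Bool)
step 3: unify (List Bool -> a) ~ (d -> (b -> Bool))  [subst: {e:=(Int -> List a), f:=(a -> Bool)} | 0 pending]
  -> decompose arrow: push List Bool~d, a~(b -> Bool)
step 4: unify List Bool ~ d  [subst: {e:=(Int -> List a), f:=(a -> Bool)} | 1 pending]
  bind d := List Bool
step 5: unify a ~ (b -> Bool)  [subst: {e:=(Int -> List a), f:=(a -> Bool), d:=List Bool} | 0 pending]
  bind a := (b -> Bool)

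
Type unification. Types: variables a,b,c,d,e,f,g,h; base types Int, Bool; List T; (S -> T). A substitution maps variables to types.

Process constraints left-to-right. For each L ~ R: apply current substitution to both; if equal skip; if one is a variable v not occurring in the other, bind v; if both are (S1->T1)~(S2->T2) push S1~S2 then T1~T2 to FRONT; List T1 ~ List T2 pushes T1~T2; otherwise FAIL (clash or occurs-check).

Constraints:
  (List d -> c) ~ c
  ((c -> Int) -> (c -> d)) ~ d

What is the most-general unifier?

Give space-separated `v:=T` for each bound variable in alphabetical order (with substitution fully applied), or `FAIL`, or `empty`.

Answer: FAIL

Derivation:
step 1: unify (List d -> c) ~ c  [subst: {-} | 1 pending]
  occurs-check fail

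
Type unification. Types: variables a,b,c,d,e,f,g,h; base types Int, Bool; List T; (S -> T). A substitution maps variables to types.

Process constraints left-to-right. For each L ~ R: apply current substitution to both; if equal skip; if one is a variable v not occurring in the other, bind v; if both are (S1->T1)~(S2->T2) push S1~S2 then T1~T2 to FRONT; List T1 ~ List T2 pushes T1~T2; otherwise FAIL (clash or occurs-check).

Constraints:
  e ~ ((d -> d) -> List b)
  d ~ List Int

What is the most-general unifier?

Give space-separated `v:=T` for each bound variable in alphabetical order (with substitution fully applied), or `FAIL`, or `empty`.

Answer: d:=List Int e:=((List Int -> List Int) -> List b)

Derivation:
step 1: unify e ~ ((d -> d) -> List b)  [subst: {-} | 1 pending]
  bind e := ((d -> d) -> List b)
step 2: unify d ~ List Int  [subst: {e:=((d -> d) -> List b)} | 0 pending]
  bind d := List Int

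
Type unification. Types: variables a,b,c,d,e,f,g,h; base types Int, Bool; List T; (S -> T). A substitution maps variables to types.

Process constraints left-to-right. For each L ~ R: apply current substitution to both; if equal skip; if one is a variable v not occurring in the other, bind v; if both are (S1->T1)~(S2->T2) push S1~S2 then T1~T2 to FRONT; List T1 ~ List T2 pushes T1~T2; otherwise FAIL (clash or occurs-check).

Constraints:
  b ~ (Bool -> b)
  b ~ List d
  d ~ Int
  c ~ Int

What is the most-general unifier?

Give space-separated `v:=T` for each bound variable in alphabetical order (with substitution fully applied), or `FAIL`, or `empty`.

step 1: unify b ~ (Bool -> b)  [subst: {-} | 3 pending]
  occurs-check fail: b in (Bool -> b)

Answer: FAIL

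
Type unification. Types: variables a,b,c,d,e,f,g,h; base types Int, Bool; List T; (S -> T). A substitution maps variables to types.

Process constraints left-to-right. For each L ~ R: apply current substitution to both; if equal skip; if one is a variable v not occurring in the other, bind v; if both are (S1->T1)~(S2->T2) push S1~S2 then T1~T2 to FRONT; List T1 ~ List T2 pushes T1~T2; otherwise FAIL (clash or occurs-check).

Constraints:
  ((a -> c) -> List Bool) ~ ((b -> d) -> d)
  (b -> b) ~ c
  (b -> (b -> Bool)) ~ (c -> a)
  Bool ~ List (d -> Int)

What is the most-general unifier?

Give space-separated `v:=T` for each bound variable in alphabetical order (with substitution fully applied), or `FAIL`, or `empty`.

step 1: unify ((a -> c) -> List Bool) ~ ((b -> d) -> d)  [subst: {-} | 3 pending]
  -> decompose arrow: push (a -> c)~(b -> d), List Bool~d
step 2: unify (a -> c) ~ (b -> d)  [subst: {-} | 4 pending]
  -> decompose arrow: push a~b, c~d
step 3: unify a ~ b  [subst: {-} | 5 pending]
  bind a := b
step 4: unify c ~ d  [subst: {a:=b} | 4 pending]
  bind c := d
step 5: unify List Bool ~ d  [subst: {a:=b, c:=d} | 3 pending]
  bind d := List Bool
step 6: unify (b -> b) ~ List Bool  [subst: {a:=b, c:=d, d:=List Bool} | 2 pending]
  clash: (b -> b) vs List Bool

Answer: FAIL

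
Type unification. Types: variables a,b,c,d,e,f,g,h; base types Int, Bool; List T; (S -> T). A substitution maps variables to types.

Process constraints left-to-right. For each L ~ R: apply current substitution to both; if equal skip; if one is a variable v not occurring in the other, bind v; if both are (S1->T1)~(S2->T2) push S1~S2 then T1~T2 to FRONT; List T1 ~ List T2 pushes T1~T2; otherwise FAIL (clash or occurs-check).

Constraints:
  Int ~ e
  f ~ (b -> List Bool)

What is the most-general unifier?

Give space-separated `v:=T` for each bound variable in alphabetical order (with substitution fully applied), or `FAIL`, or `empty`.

Answer: e:=Int f:=(b -> List Bool)

Derivation:
step 1: unify Int ~ e  [subst: {-} | 1 pending]
  bind e := Int
step 2: unify f ~ (b -> List Bool)  [subst: {e:=Int} | 0 pending]
  bind f := (b -> List Bool)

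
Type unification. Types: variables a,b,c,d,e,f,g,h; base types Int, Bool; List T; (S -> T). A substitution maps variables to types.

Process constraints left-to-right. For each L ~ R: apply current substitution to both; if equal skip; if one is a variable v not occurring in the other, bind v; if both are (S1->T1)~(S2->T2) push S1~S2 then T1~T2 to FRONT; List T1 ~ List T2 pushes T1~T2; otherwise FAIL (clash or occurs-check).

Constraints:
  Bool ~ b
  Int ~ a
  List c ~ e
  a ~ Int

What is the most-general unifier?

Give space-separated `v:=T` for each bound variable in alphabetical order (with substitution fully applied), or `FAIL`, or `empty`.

Answer: a:=Int b:=Bool e:=List c

Derivation:
step 1: unify Bool ~ b  [subst: {-} | 3 pending]
  bind b := Bool
step 2: unify Int ~ a  [subst: {b:=Bool} | 2 pending]
  bind a := Int
step 3: unify List c ~ e  [subst: {b:=Bool, a:=Int} | 1 pending]
  bind e := List c
step 4: unify Int ~ Int  [subst: {b:=Bool, a:=Int, e:=List c} | 0 pending]
  -> identical, skip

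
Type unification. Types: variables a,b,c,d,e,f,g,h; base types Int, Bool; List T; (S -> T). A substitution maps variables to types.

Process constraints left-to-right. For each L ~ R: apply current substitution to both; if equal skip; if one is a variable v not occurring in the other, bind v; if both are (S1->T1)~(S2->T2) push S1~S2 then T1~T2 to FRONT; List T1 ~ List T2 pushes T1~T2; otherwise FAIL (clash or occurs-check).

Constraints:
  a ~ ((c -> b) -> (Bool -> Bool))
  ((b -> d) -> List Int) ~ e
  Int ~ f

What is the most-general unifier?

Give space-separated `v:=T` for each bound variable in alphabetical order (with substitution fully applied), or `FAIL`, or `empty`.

Answer: a:=((c -> b) -> (Bool -> Bool)) e:=((b -> d) -> List Int) f:=Int

Derivation:
step 1: unify a ~ ((c -> b) -> (Bool -> Bool))  [subst: {-} | 2 pending]
  bind a := ((c -> b) -> (Bool -> Bool))
step 2: unify ((b -> d) -> List Int) ~ e  [subst: {a:=((c -> b) -> (Bool -> Bool))} | 1 pending]
  bind e := ((b -> d) -> List Int)
step 3: unify Int ~ f  [subst: {a:=((c -> b) -> (Bool -> Bool)), e:=((b -> d) -> List Int)} | 0 pending]
  bind f := Int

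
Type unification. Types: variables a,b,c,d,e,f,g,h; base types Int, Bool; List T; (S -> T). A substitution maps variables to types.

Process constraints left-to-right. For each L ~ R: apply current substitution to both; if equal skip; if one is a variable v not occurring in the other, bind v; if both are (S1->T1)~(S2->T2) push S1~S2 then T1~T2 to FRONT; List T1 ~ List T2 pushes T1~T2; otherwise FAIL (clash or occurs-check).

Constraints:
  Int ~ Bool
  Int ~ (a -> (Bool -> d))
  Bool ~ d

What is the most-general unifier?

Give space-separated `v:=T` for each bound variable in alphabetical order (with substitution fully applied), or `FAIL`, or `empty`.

step 1: unify Int ~ Bool  [subst: {-} | 2 pending]
  clash: Int vs Bool

Answer: FAIL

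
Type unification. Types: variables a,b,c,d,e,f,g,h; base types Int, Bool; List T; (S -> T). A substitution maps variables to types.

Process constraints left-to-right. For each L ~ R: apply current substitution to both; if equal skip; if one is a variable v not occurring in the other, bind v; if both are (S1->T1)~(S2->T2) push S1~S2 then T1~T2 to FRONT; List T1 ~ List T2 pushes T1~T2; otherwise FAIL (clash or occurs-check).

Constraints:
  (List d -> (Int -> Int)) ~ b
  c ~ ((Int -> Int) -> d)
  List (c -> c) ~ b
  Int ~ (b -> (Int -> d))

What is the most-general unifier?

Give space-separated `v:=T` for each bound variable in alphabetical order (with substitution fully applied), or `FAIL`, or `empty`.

step 1: unify (List d -> (Int -> Int)) ~ b  [subst: {-} | 3 pending]
  bind b := (List d -> (Int -> Int))
step 2: unify c ~ ((Int -> Int) -> d)  [subst: {b:=(List d -> (Int -> Int))} | 2 pending]
  bind c := ((Int -> Int) -> d)
step 3: unify List (((Int -> Int) -> d) -> ((Int -> Int) -> d)) ~ (List d -> (Int -> Int))  [subst: {b:=(List d -> (Int -> Int)), c:=((Int -> Int) -> d)} | 1 pending]
  clash: List (((Int -> Int) -> d) -> ((Int -> Int) -> d)) vs (List d -> (Int -> Int))

Answer: FAIL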